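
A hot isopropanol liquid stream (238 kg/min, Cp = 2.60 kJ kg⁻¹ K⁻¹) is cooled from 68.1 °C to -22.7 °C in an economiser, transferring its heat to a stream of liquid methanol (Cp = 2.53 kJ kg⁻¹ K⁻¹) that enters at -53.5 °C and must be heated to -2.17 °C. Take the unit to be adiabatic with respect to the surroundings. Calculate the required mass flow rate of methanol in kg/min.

ṁ_c = 433 kg/min

Heat released by hot stream: Q = 238 × 2.60 × (68.1 − -22.7) = 56187 kJ/min
Energy balance on cold side (adiabatic exchanger): Q = ṁ_c·Cp_c·(T_c,out − T_c,in)
ṁ_c = 56187 / [2.53 × (-2.17 − -53.5)] = 432.66 kg/min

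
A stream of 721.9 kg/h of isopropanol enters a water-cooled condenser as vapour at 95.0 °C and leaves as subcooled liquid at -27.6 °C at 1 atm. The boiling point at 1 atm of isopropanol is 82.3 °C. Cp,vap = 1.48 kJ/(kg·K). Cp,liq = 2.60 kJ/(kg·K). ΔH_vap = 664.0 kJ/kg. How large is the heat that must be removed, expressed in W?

Q_c = 194000 W

vapour 95.0→82.3 °C: -18.796 kJ/kg
condensation at 82.3 °C: -664 kJ/kg
liquid 82.3→-27.6 °C: -285.74 kJ/kg
Δh = -18.796 + -664 + -285.74 = -968.54 kJ/kg
Q = ṁ·Δh = 721.9 kg/h × -968.54 kJ/kg = -699190 kJ/h
|Q| = 194.22 kW = 194220 W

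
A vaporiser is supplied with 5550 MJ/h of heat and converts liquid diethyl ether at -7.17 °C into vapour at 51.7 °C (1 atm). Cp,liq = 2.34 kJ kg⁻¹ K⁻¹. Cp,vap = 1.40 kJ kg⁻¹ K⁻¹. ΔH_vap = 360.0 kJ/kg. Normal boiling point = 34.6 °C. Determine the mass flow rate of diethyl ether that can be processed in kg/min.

ṁ = 192 kg/min

Δh = 2.34×(34.6−-7.17) + 360.0 + 1.40×(51.7−34.6) = 481.68 kJ/kg
Q = 5550 MJ/h = 1541.7 kJ/s = 92500 kJ/min
ṁ = Q/Δh = 92500 / 481.68 = 192.04 kg/min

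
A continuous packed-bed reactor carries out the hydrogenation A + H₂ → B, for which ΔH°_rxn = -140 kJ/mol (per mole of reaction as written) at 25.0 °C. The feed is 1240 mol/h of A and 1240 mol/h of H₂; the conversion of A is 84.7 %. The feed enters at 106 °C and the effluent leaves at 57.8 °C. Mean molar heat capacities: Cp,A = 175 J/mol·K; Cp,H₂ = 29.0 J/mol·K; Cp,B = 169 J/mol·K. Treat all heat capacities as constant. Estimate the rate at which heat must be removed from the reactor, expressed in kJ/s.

Q_out = 44.6 kJ/s

Extent of reaction ξ = 0.847 × 1240 = 1050.3 mol/h
Reaction term: ξ·ΔH°_rxn = 1050.3 × -140 = -147040 kJ/h
Sensible, feed 106→25 °C: -20490 kJ/h
Outlet flows (mol/h): A 189.72, H₂ 189.72, B 1050.3
Sensible, products 25→57.8 °C: 7091.4 kJ/h
Q = ΔH = -160440 kJ/h = -44.566 kW
Heat removed = 44.566 kJ/s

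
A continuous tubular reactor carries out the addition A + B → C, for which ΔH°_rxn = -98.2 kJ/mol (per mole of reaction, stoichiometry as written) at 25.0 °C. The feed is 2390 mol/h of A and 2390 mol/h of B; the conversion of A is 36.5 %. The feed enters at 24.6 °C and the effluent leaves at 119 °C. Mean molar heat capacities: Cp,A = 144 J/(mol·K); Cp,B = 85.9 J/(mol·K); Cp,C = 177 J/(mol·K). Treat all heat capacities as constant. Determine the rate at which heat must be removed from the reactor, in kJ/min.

Extent of reaction ξ = 0.365 × 2390 = 872.35 mol/h
Reaction term: ξ·ΔH°_rxn = 872.35 × -98.2 = -85665 kJ/h
Sensible, feed 24.6→25 °C: 219.78 kJ/h
Outlet flows (mol/h): A 1517.7, B 1517.7, C 872.35
Sensible, products 25→119 °C: 47311 kJ/h
Q = ΔH = -38133 kJ/h = -10.593 kW
Heat removed = 635.56 kJ/min

Q_out = 636 kJ/min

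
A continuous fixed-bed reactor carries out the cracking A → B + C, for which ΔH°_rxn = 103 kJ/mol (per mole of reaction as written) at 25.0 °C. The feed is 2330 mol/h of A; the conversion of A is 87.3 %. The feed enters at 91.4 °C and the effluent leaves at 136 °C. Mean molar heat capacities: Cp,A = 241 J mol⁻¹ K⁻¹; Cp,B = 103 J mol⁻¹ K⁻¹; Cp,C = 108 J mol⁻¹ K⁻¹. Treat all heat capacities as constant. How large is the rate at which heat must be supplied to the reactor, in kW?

Extent of reaction ξ = 0.873 × 2330 = 2034.1 mol/h
Reaction term: ξ·ΔH°_rxn = 2034.1 × 103 = 209510 kJ/h
Sensible, feed 91.4→25 °C: -37286 kJ/h
Outlet flows (mol/h): A 295.91, B 2034.1, C 2034.1
Sensible, products 25→136 °C: 55556 kJ/h
Q = ΔH = 227780 kJ/h = 63.273 kW
Heat supplied = 63.273 kW

Q_in = 63.3 kW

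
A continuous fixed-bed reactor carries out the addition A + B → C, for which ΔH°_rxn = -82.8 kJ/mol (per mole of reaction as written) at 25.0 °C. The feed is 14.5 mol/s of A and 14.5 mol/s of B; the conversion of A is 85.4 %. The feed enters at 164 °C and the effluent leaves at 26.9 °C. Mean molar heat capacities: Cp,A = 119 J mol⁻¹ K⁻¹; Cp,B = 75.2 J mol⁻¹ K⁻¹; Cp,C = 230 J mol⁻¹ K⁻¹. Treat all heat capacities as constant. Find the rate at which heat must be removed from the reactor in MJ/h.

Q_out = 5080 MJ/h

Extent of reaction ξ = 0.854 × 14.5 = 12.383 mol/s
Reaction term: ξ·ΔH°_rxn = 12.383 × -82.8 = -1025.3 kJ/s
Sensible, feed 164→25 °C: -391.41 kJ/s
Outlet flows (mol/s): A 2.117, B 2.117, C 12.383
Sensible, products 25→26.9 °C: 6.1925 kJ/s
Q = ΔH = -1410.5 kJ/s = -1410.5 kW
Heat removed = 5077.9 MJ/h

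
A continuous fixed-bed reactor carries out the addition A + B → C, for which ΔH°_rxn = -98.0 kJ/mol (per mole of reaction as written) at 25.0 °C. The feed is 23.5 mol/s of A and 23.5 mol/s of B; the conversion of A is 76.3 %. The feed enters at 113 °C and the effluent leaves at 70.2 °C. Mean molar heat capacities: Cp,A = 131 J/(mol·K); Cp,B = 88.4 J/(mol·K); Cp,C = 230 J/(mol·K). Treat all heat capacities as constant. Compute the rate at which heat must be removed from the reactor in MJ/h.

Q_out = 7090 MJ/h

Extent of reaction ξ = 0.763 × 23.5 = 17.93 mol/s
Reaction term: ξ·ΔH°_rxn = 17.93 × -98.0 = -1757.2 kJ/s
Sensible, feed 113→25 °C: -453.72 kJ/s
Outlet flows (mol/s): A 5.5695, B 5.5695, C 17.93
Sensible, products 25→70.2 °C: 241.64 kJ/s
Q = ΔH = -1969.3 kJ/s = -1969.3 kW
Heat removed = 7089.4 MJ/h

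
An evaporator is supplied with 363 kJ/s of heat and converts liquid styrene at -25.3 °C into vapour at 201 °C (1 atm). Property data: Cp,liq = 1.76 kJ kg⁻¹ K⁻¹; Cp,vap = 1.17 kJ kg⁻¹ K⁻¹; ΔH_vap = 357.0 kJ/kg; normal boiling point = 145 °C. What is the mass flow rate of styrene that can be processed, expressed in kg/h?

ṁ = 1810 kg/h

Δh = 1.76×(145−-25.3) + 357.0 + 1.17×(201−145) = 722.25 kJ/kg
Q = 363 kJ/s = 363 kJ/s = 1.3068e+06 kJ/h
ṁ = Q/Δh = 1.3068e+06 / 722.25 = 1809.4 kg/h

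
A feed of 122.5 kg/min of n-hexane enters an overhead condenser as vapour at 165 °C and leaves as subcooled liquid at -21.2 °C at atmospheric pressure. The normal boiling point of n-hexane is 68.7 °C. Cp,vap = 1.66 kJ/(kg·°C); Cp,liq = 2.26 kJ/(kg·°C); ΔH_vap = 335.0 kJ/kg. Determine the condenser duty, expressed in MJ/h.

vapour 165→68.7 °C: -159.86 kJ/kg
condensation at 68.7 °C: -335 kJ/kg
liquid 68.7→-21.2 °C: -203.17 kJ/kg
Δh = -159.86 + -335 + -203.17 = -698.03 kJ/kg
Q = ṁ·Δh = 122.5 kg/min × -698.03 kJ/kg = -85509 kJ/min
|Q| = 1425.1 kW = 5130.5 MJ/h

Q_c = 5130 MJ/h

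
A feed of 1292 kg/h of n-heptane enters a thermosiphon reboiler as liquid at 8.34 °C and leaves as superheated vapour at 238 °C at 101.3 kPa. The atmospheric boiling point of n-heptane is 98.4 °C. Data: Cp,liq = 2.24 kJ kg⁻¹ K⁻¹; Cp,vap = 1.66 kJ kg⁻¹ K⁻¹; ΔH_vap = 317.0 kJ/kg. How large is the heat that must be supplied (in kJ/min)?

Q = 16200 kJ/min

liquid 8.34→98.4 °C: 201.73 kJ/kg
vaporisation at 98.4 °C: 317 kJ/kg
vapour 98.4→238 °C: 231.74 kJ/kg
Δh = 201.73 + 317 + 231.74 = 750.47 kJ/kg
Q = ṁ·Δh = 1292 kg/h × 750.47 kJ/kg = 969610 kJ/h
|Q| = 269.34 kW = 16160 kJ/min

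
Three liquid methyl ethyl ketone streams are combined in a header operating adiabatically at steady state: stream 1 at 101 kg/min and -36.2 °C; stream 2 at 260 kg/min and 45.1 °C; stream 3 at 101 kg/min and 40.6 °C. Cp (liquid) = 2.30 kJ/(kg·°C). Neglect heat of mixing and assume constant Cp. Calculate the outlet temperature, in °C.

No heat crosses the boundary, so H_out = H_in.
Σ ṁᵢCp,ᵢTᵢ = 101×2.30×-36.2 + 260×2.30×45.1 + 101×2.30×40.6 = 27992
Σ ṁᵢCp,ᵢ = 101×2.30 + 260×2.30 + 101×2.30 = 1062.6
T_out = 27992 / 1062.6 = 26.343 °C

T_out = 26.3 °C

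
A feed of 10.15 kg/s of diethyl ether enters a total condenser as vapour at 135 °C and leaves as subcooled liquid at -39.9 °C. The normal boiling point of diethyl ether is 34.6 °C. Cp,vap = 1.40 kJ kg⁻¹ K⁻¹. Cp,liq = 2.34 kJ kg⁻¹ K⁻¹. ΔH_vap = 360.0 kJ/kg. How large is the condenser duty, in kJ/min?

Q_c = 411000 kJ/min

vapour 135→34.6 °C: -140.56 kJ/kg
condensation at 34.6 °C: -360 kJ/kg
liquid 34.6→-39.9 °C: -174.33 kJ/kg
Δh = -140.56 + -360 + -174.33 = -674.89 kJ/kg
Q = ṁ·Δh = 10.15 kg/s × -674.89 kJ/kg = -6850.1 kJ/s
|Q| = 6850.1 kW = 411010 kJ/min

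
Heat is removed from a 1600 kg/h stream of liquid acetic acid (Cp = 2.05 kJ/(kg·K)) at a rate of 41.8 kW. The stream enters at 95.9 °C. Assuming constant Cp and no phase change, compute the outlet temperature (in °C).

T_out = 50.0 °C

Q = 41.8 kW = 150480 kJ/h
ΔT = Q/(ṁ·Cp) = 150480/(1600×2.05) = 45.878 K
T_out = 95.9 − 45.878 = 50.022 °C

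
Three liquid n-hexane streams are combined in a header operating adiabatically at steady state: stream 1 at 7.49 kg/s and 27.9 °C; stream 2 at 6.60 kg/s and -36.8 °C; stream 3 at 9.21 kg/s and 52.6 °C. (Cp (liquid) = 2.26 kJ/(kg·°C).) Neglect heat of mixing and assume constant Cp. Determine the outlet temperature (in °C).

T_out = 19.3 °C

Adiabatic, steady state ⇒ Σ ṁᵢCp,ᵢ(T_out − Tᵢ) = 0
Σ ṁᵢCp,ᵢTᵢ = 7.49×2.26×27.9 + 6.60×2.26×-36.8 + 9.21×2.26×52.6 = 1018.2
Σ ṁᵢCp,ᵢ = 7.49×2.26 + 6.60×2.26 + 9.21×2.26 = 52.658
T_out = 1018.2 / 52.658 = 19.336 °C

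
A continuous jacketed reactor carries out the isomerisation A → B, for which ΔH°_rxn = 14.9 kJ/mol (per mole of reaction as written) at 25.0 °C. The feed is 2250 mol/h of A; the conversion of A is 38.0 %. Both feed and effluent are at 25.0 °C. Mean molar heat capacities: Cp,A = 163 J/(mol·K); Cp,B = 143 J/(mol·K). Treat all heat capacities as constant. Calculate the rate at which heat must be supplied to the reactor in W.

Extent of reaction ξ = 0.380 × 2250 = 855 mol/h
Reaction term: ξ·ΔH°_rxn = 855 × 14.9 = 12740 kJ/h
Q = ΔH = 12740 kJ/h = 3.5387 kW
Heat supplied = 3538.8 W

Q_in = 3540 W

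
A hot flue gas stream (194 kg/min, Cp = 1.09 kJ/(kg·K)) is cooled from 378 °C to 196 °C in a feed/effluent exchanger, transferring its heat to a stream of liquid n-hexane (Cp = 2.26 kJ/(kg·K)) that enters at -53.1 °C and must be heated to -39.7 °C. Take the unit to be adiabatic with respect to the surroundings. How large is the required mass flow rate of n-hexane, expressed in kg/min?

Heat released by hot stream: Q = 194 × 1.09 × (378 − 196) = 38486 kJ/min
Energy balance on cold side (adiabatic exchanger): Q = ṁ_c·Cp_c·(T_c,out − T_c,in)
ṁ_c = 38486 / [2.26 × (-39.7 − -53.1)] = 1270.8 kg/min

ṁ_c = 1270 kg/min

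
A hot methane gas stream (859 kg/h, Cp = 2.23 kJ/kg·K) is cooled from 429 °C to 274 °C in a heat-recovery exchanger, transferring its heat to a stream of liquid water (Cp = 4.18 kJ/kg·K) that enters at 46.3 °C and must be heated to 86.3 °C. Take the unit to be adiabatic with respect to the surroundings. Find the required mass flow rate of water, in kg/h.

Heat released by hot stream: Q = 859 × 2.23 × (429 − 274) = 296910 kJ/h
Energy balance on cold side (adiabatic exchanger): Q = ṁ_c·Cp_c·(T_c,out − T_c,in)
ṁ_c = 296910 / [4.18 × (86.3 − 46.3)] = 1775.8 kg/h

ṁ_c = 1780 kg/h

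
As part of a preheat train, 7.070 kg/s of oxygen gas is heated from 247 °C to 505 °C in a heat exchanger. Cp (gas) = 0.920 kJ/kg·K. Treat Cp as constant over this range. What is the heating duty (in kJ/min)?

Q = 101000 kJ/min

Q = ṁ·Cp·ΔT = 7.070 × 0.920 × (505 − 247) = 1678.1 kJ/s
Heating duty = 100690 kJ/min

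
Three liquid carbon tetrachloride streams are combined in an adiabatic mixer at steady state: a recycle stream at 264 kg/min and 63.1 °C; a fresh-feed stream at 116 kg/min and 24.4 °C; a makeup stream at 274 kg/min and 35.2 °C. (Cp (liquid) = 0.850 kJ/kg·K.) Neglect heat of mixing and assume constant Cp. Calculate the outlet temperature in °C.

T_out = 44.5 °C

Energy balance with Q = 0: Σ ṁᵢCp,ᵢ(T_out − Tᵢ) = 0
T_out = Σ ṁᵢCp,ᵢTᵢ / Σ ṁᵢCp,ᵢ
      = 24764 / 555.9 = 44.547 °C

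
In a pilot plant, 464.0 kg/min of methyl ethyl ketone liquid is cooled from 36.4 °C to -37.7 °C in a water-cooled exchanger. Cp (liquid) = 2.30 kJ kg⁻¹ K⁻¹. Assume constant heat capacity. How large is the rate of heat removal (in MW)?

Q_c = 1.32 MW

Q = ṁ·Cp·ΔT = 464.0 × 2.30 × (-37.7 − 36.4) = -79080 kJ/min
Converting: 79080 / 60 s = 1318 kW
Cooling duty = 1.318 MW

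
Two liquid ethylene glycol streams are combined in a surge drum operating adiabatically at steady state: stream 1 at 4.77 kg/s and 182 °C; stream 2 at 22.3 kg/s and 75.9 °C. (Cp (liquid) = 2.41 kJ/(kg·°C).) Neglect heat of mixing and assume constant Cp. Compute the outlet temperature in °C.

Energy balance with Q = 0: Σ ṁᵢCp,ᵢ(T_out − Tᵢ) = 0
T_out = Σ ṁᵢCp,ᵢTᵢ / Σ ṁᵢCp,ᵢ
      = 6171.3 / 65.239 = 94.596 °C

T_out = 94.6 °C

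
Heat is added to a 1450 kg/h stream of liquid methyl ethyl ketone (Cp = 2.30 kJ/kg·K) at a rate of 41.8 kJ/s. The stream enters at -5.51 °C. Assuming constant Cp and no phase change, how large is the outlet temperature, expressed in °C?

T_out = 39.6 °C

Q = 41.8 kJ/s = 150480 kJ/h
ΔT = Q/(ṁ·Cp) = 150480/(1450×2.30) = 45.121 K
T_out = -5.51 + 45.121 = 39.611 °C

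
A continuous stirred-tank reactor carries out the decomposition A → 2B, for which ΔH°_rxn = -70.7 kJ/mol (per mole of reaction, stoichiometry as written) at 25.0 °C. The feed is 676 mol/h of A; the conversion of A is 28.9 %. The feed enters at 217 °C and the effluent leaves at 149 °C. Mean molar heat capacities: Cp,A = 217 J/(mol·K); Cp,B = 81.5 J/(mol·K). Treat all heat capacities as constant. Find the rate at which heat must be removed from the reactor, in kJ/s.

Q_out = 6.97 kJ/s

Extent of reaction ξ = 0.289 × 676 = 195.36 mol/h
Reaction term: ξ·ΔH°_rxn = 195.36 × -70.7 = -13812 kJ/h
Sensible, feed 217→25 °C: -28165 kJ/h
Outlet flows (mol/h): A 480.64, B 390.73
Sensible, products 25→149 °C: 16882 kJ/h
Q = ΔH = -25095 kJ/h = -6.971 kW
Heat removed = 6.971 kJ/s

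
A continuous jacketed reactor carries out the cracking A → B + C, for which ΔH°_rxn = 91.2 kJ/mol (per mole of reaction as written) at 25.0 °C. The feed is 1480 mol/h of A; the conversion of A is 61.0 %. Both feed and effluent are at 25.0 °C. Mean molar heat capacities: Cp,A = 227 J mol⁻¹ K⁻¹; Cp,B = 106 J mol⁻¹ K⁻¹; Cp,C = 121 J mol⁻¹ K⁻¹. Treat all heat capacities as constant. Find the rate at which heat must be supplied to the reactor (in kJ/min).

Q_in = 1370 kJ/min

Extent of reaction ξ = 0.610 × 1480 = 902.8 mol/h
Reaction term: ξ·ΔH°_rxn = 902.8 × 91.2 = 82335 kJ/h
Q = ΔH = 82335 kJ/h = 22.871 kW
Heat supplied = 1372.3 kJ/min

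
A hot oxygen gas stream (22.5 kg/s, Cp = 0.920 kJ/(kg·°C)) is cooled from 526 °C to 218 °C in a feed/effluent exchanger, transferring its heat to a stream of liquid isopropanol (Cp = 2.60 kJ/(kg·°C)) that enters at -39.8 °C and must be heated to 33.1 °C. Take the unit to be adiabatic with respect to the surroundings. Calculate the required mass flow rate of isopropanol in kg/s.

ṁ_c = 33.6 kg/s

Heat released by hot stream: Q = 22.5 × 0.920 × (526 − 218) = 6375.6 kJ/s
Energy balance on cold side (adiabatic exchanger): Q = ṁ_c·Cp_c·(T_c,out − T_c,in)
ṁ_c = 6375.6 / [2.60 × (33.1 − -39.8)] = 33.637 kg/s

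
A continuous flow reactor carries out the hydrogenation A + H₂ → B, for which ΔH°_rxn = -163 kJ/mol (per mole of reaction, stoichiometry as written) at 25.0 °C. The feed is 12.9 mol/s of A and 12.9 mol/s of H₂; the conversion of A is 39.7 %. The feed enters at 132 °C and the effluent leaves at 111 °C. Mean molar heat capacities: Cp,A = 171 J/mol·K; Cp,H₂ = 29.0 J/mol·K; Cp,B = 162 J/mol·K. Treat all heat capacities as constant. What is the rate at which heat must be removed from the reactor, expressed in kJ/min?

Extent of reaction ξ = 0.397 × 12.9 = 5.1213 mol/s
Reaction term: ξ·ΔH°_rxn = 5.1213 × -163 = -834.77 kJ/s
Sensible, feed 132→25 °C: -276.06 kJ/s
Outlet flows (mol/s): A 7.7787, H₂ 7.7787, B 5.1213
Sensible, products 25→111 °C: 205.14 kJ/s
Q = ΔH = -905.69 kJ/s = -905.69 kW
Heat removed = 54341 kJ/min

Q_out = 54300 kJ/min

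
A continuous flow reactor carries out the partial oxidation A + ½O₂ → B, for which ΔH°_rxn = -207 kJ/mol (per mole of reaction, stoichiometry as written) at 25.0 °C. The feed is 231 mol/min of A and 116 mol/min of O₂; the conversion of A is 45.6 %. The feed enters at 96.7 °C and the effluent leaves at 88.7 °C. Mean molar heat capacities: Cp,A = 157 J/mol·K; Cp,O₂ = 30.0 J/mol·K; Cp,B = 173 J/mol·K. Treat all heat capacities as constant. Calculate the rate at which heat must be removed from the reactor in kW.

Extent of reaction ξ = 0.456 × 231 = 105.34 mol/min
Reaction term: ξ·ΔH°_rxn = 105.34 × -207 = -21805 kJ/min
Sensible, feed 96.7→25 °C: -2849.9 kJ/min
Outlet flows (mol/min): A 125.66, O₂ 63.332, B 105.34
Sensible, products 25→88.7 °C: 2538.6 kJ/min
Q = ΔH = -22116 kJ/min = -368.6 kW
Heat removed = 368.6 kW

Q_out = 369 kW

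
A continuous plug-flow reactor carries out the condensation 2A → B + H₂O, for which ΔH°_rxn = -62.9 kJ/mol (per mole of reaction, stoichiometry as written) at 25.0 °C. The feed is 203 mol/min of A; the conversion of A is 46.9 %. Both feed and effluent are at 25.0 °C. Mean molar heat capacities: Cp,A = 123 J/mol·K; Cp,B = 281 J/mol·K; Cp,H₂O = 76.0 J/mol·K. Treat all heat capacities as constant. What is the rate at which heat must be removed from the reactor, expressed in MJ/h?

Q_out = 180 MJ/h

Extent of reaction ξ = 0.469 × 203 / 2 = 47.603 mol/min
Reaction term: ξ·ΔH°_rxn = 47.603 × -62.9 = -2994.3 kJ/min
Q = ΔH = -2994.3 kJ/min = -49.904 kW
Heat removed = 179.66 MJ/h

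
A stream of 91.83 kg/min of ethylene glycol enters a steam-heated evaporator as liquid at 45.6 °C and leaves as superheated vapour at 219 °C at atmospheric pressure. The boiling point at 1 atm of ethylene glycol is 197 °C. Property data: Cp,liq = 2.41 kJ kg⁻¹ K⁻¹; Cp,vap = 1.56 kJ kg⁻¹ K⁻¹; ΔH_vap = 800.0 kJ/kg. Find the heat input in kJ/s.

liquid 45.6→197 °C: 364.87 kJ/kg
vaporisation at 197 °C: 800 kJ/kg
vapour 197→219 °C: 34.32 kJ/kg
Δh = 364.87 + 800 + 34.32 = 1199.2 kJ/kg
Q = ṁ·Δh = 91.83 kg/min × 1199.2 kJ/kg = 110120 kJ/min
|Q| = 1835.4 kW

Q = 1840 kJ/s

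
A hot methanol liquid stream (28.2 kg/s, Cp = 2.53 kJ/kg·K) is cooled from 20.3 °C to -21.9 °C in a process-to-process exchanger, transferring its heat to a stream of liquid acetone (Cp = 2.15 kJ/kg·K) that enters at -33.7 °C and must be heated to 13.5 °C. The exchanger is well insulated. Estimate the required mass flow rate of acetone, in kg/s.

ṁ_c = 29.7 kg/s

Heat released by hot stream: Q = 28.2 × 2.53 × (20.3 − -21.9) = 3010.8 kJ/s
Energy balance on cold side (adiabatic exchanger): Q = ṁ_c·Cp_c·(T_c,out − T_c,in)
ṁ_c = 3010.8 / [2.15 × (13.5 − -33.7)] = 29.669 kg/s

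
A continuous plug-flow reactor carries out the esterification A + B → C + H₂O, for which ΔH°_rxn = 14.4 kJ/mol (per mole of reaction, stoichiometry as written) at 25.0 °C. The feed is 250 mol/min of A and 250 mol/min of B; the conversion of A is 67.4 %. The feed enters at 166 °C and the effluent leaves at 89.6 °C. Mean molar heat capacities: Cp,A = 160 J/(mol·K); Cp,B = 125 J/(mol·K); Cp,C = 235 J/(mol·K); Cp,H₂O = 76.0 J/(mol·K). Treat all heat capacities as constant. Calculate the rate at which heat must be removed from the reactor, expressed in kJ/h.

Q_out = 164000 kJ/h

Extent of reaction ξ = 0.674 × 250 = 168.5 mol/min
Reaction term: ξ·ΔH°_rxn = 168.5 × 14.4 = 2426.4 kJ/min
Sensible, feed 166→25 °C: -10046 kJ/min
Outlet flows (mol/min): A 81.5, B 81.5, C 168.5, H₂O 168.5
Sensible, products 25→89.6 °C: 4885.8 kJ/min
Q = ΔH = -2734.1 kJ/min = -45.568 kW
Heat removed = 164050 kJ/h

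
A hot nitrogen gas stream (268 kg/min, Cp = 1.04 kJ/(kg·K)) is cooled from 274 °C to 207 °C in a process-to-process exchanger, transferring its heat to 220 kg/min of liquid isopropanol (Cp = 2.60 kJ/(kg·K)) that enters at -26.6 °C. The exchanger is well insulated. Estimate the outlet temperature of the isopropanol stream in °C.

Heat released by hot stream: Q = 268 × 1.04 × (274 − 207) = 18674 kJ/min
Energy balance on cold side (adiabatic exchanger): Q = ṁ_c·Cp_c·(T_c,out − T_c,in)
T_c,out = -26.6 + 18674/(220 × 2.60) = 6.0473 °C

T_c,out = 6.05 °C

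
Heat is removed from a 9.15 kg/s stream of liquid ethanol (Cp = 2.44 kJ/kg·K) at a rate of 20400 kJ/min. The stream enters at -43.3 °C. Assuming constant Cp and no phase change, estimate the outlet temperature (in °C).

Q = 20400 kJ/min = 340 kJ/s
ΔT = Q/(ṁ·Cp) = 340/(9.15×2.44) = 15.229 K
T_out = -43.3 − 15.229 = -58.529 °C

T_out = -58.5 °C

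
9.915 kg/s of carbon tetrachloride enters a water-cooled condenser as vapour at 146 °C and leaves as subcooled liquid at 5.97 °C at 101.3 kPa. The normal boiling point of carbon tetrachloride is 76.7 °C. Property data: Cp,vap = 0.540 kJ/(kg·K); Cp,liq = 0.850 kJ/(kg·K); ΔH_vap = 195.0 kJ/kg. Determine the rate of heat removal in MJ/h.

Q_c = 10400 MJ/h

vapour 146→76.7 °C: -37.422 kJ/kg
condensation at 76.7 °C: -195 kJ/kg
liquid 76.7→5.97 °C: -60.12 kJ/kg
Δh = -37.422 + -195 + -60.12 = -292.54 kJ/kg
Q = ṁ·Δh = 9.915 kg/s × -292.54 kJ/kg = -2900.6 kJ/s
|Q| = 2900.6 kW = 10442 MJ/h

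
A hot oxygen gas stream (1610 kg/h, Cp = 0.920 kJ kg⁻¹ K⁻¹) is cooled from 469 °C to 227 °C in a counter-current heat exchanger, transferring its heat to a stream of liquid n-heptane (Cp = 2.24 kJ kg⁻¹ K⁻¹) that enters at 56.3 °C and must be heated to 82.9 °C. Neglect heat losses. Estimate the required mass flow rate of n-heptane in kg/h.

ṁ_c = 6020 kg/h

Heat released by hot stream: Q = 1610 × 0.920 × (469 − 227) = 358450 kJ/h
Energy balance on cold side (adiabatic exchanger): Q = ṁ_c·Cp_c·(T_c,out − T_c,in)
ṁ_c = 358450 / [2.24 × (82.9 − 56.3)] = 6015.9 kg/h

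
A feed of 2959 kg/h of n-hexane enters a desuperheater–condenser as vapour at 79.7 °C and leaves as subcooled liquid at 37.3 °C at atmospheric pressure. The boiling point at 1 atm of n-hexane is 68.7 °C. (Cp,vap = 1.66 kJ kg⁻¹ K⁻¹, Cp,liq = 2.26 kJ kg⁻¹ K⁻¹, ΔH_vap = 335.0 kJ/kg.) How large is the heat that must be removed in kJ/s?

vapour 79.7→68.7 °C: -18.26 kJ/kg
condensation at 68.7 °C: -335 kJ/kg
liquid 68.7→37.3 °C: -70.964 kJ/kg
Δh = -18.26 + -335 + -70.964 = -424.22 kJ/kg
Q = ṁ·Δh = 2959 kg/h × -424.22 kJ/kg = -1.2553e+06 kJ/h
|Q| = 348.69 kW

Q_c = 349 kJ/s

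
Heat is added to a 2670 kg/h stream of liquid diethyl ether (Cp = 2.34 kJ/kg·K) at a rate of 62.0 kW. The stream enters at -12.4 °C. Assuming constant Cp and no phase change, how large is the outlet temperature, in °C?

Q = 62.0 kW = 223200 kJ/h
ΔT = Q/(ṁ·Cp) = 223200/(2670×2.34) = 35.725 K
T_out = -12.4 + 35.725 = 23.325 °C

T_out = 23.3 °C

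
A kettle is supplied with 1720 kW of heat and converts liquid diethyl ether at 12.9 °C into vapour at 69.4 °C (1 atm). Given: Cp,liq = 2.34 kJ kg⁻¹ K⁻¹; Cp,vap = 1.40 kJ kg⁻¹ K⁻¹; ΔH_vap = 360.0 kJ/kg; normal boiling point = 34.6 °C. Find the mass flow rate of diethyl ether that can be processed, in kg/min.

Δh = 2.34×(34.6−12.9) + 360.0 + 1.40×(69.4−34.6) = 459.5 kJ/kg
Q = 1720 kW = 1720 kJ/s = 103200 kJ/min
ṁ = Q/Δh = 103200 / 459.5 = 224.59 kg/min

ṁ = 225 kg/min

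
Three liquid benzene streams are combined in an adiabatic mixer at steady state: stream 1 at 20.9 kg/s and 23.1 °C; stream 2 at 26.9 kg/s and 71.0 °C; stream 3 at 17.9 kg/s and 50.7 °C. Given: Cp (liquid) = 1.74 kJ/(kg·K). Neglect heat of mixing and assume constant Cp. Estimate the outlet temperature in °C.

T_out = 50.2 °C

Adiabatic, steady state ⇒ Σ ṁᵢCp,ᵢ(T_out − Tᵢ) = 0
T_out = Σ ṁᵢCp,ᵢTᵢ / Σ ṁᵢCp,ᵢ
      = 5742.4 / 114.32 = 50.232 °C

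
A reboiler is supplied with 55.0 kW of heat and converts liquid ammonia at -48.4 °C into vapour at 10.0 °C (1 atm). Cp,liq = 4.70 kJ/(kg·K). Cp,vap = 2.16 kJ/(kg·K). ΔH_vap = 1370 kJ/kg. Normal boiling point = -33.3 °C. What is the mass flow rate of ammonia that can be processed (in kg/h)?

Δh = 4.70×(-33.3−-48.4) + 1370 + 2.16×(10.0−-33.3) = 1534.5 kJ/kg
Q = 55.0 kW = 55 kJ/s = 198000 kJ/h
ṁ = Q/Δh = 198000 / 1534.5 = 129.03 kg/h

ṁ = 129 kg/h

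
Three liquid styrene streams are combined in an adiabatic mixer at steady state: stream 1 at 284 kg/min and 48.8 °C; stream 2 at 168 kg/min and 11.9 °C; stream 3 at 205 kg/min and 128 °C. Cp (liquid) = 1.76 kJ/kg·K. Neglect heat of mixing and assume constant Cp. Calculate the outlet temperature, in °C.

No heat crosses the boundary, so H_out = H_in.
T_out = Σ ṁᵢCp,ᵢTᵢ / Σ ṁᵢCp,ᵢ
      = 74093 / 1156.3 = 64.077 °C

T_out = 64.1 °C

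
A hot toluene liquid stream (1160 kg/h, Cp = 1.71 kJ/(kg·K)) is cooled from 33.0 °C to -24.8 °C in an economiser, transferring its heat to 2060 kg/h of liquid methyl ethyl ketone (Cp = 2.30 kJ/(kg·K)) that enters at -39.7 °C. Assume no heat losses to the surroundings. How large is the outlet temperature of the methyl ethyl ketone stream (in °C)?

Heat released by hot stream: Q = 1160 × 1.71 × (33.0 − -24.8) = 114650 kJ/h
Energy balance on cold side (adiabatic exchanger): Q = ṁ_c·Cp_c·(T_c,out − T_c,in)
T_c,out = -39.7 + 114650/(2060 × 2.30) = -15.502 °C

T_c,out = -15.5 °C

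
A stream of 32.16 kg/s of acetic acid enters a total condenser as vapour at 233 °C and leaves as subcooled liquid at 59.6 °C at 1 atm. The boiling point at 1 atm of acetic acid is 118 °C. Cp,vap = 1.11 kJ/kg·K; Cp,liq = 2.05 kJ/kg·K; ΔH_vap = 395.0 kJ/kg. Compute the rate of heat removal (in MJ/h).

vapour 233→118 °C: -127.65 kJ/kg
condensation at 118 °C: -395 kJ/kg
liquid 118→59.6 °C: -119.72 kJ/kg
Δh = -127.65 + -395 + -119.72 = -642.37 kJ/kg
Q = ṁ·Δh = 32.16 kg/s × -642.37 kJ/kg = -20659 kJ/s
|Q| = 20659 kW = 74371 MJ/h

Q_c = 74400 MJ/h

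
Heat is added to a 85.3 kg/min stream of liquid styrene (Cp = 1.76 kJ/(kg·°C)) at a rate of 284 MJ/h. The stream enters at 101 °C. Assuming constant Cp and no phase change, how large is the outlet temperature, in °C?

Q = 284 MJ/h = 4733.3 kJ/min
ΔT = Q/(ṁ·Cp) = 4733.3/(85.3×1.76) = 31.529 K
T_out = 101 + 31.529 = 132.53 °C

T_out = 133 °C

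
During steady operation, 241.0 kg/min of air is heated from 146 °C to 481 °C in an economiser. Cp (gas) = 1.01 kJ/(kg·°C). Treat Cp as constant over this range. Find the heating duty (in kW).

Q = ṁ·Cp·ΔT = 241.0 × 1.01 × (481 − 146) = 81542 kJ/min
Converting: 81542 / 60 s = 1359 kW

Q = 1360 kW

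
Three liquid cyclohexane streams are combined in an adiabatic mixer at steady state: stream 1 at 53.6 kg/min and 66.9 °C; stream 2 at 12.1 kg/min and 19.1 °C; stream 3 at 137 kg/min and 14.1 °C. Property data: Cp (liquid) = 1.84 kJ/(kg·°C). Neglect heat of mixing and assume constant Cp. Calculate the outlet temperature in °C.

T_out = 28.4 °C

Energy balance with Q = 0: Σ ṁᵢCp,ᵢ(T_out − Tᵢ) = 0
Σ ṁᵢCp,ᵢTᵢ = 53.6×1.84×66.9 + 12.1×1.84×19.1 + 137×1.84×14.1 = 10578
Σ ṁᵢCp,ᵢ = 53.6×1.84 + 12.1×1.84 + 137×1.84 = 372.97
T_out = 10578 / 372.97 = 28.36 °C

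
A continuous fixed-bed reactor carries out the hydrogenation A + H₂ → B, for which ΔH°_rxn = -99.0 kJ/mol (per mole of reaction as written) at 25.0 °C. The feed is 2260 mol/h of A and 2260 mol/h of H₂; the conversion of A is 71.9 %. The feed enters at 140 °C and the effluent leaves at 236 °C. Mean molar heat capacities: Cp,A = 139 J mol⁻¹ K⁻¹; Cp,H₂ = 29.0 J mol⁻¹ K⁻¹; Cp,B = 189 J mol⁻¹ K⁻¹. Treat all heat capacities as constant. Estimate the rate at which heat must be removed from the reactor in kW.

Extent of reaction ξ = 0.719 × 2260 = 1624.9 mol/h
Reaction term: ξ·ΔH°_rxn = 1624.9 × -99.0 = -160870 kJ/h
Sensible, feed 140→25 °C: -43663 kJ/h
Outlet flows (mol/h): A 635.06, H₂ 635.06, B 1624.9
Sensible, products 25→236 °C: 87313 kJ/h
Q = ΔH = -117220 kJ/h = -32.561 kW
Heat removed = 32.561 kW

Q_out = 32.6 kW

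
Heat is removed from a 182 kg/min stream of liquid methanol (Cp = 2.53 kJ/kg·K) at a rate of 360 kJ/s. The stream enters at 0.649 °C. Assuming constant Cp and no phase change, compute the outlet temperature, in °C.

T_out = -46.3 °C

Q = 360 kJ/s = 21600 kJ/min
ΔT = Q/(ṁ·Cp) = 21600/(182×2.53) = 46.91 K
T_out = 0.649 − 46.91 = -46.261 °C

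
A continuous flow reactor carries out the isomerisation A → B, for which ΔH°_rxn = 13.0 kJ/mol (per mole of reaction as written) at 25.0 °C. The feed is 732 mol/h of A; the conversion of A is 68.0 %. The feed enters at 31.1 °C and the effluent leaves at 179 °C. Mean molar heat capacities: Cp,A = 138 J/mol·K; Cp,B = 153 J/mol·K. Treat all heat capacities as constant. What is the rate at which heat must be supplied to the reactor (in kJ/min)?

Q_in = 376 kJ/min

Extent of reaction ξ = 0.680 × 732 = 497.76 mol/h
Reaction term: ξ·ΔH°_rxn = 497.76 × 13.0 = 6470.9 kJ/h
Sensible, feed 31.1→25 °C: -616.2 kJ/h
Outlet flows (mol/h): A 234.24, B 497.76
Sensible, products 25→179 °C: 16706 kJ/h
Q = ΔH = 22561 kJ/h = 6.2669 kW
Heat supplied = 376.02 kJ/min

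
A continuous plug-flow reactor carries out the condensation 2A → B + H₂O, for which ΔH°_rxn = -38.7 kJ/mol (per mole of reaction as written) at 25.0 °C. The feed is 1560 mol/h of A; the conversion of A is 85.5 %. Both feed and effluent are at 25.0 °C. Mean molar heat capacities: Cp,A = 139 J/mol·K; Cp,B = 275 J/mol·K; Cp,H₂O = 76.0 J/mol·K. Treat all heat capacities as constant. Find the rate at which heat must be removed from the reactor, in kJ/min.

Q_out = 430 kJ/min

Extent of reaction ξ = 0.855 × 1560 / 2 = 666.9 mol/h
Reaction term: ξ·ΔH°_rxn = 666.9 × -38.7 = -25809 kJ/h
Q = ΔH = -25809 kJ/h = -7.1692 kW
Heat removed = 430.15 kJ/min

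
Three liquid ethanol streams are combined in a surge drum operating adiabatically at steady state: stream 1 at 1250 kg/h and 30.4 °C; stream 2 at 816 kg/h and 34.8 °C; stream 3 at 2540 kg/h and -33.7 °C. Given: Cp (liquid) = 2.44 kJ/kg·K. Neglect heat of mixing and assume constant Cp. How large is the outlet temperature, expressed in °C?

Adiabatic, steady state ⇒ Σ ṁᵢCp,ᵢ(T_out − Tᵢ) = 0
T_out = Σ ṁᵢCp,ᵢTᵢ / Σ ṁᵢCp,ᵢ
      = -46851 / 11239 = -4.1687 °C

T_out = -4.17 °C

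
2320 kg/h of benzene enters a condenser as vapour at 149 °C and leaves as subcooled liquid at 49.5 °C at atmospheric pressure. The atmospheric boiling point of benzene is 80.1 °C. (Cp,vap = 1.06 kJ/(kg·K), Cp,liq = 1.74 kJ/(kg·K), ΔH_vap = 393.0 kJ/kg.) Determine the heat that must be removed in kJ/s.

Q_c = 335 kJ/s

vapour 149→80.1 °C: -73.034 kJ/kg
condensation at 80.1 °C: -393 kJ/kg
liquid 80.1→49.5 °C: -53.244 kJ/kg
Δh = -73.034 + -393 + -53.244 = -519.28 kJ/kg
Q = ṁ·Δh = 2320 kg/h × -519.28 kJ/kg = -1.2047e+06 kJ/h
|Q| = 334.65 kW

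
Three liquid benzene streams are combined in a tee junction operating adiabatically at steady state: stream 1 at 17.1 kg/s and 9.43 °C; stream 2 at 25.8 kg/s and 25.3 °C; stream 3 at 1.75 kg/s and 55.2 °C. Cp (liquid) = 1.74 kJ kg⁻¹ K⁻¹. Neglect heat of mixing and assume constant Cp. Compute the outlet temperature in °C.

Energy balance with Q = 0: Σ ṁᵢCp,ᵢ(T_out − Tᵢ) = 0
Σ ṁᵢCp,ᵢTᵢ = 17.1×1.74×9.43 + 25.8×1.74×25.3 + 1.75×1.74×55.2 = 1584.4
Σ ṁᵢCp,ᵢ = 17.1×1.74 + 25.8×1.74 + 1.75×1.74 = 77.691
T_out = 1584.4 / 77.691 = 20.394 °C

T_out = 20.4 °C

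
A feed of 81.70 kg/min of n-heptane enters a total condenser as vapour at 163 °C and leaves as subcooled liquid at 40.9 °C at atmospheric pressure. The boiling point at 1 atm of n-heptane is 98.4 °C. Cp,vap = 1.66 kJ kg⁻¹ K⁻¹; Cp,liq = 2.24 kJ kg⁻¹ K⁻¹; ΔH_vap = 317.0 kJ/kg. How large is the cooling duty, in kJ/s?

vapour 163→98.4 °C: -107.24 kJ/kg
condensation at 98.4 °C: -317 kJ/kg
liquid 98.4→40.9 °C: -128.8 kJ/kg
Δh = -107.24 + -317 + -128.8 = -553.04 kJ/kg
Q = ṁ·Δh = 81.70 kg/min × -553.04 kJ/kg = -45183 kJ/min
|Q| = 753.05 kW

Q_c = 753 kJ/s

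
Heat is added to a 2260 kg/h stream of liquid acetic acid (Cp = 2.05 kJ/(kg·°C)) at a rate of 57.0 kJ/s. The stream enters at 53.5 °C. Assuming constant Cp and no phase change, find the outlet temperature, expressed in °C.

Q = 57.0 kJ/s = 205200 kJ/h
ΔT = Q/(ṁ·Cp) = 205200/(2260×2.05) = 44.291 K
T_out = 53.5 + 44.291 = 97.791 °C

T_out = 97.8 °C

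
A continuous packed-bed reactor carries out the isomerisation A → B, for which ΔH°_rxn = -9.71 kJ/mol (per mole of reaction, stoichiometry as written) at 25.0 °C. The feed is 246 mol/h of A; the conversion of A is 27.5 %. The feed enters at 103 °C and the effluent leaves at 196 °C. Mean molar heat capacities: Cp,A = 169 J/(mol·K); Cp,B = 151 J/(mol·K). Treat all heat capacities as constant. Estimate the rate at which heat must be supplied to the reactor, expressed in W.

Extent of reaction ξ = 0.275 × 246 = 67.65 mol/h
Reaction term: ξ·ΔH°_rxn = 67.65 × -9.71 = -656.88 kJ/h
Sensible, feed 103→25 °C: -3242.8 kJ/h
Outlet flows (mol/h): A 178.35, B 67.65
Sensible, products 25→196 °C: 6900.9 kJ/h
Q = ΔH = 3001.3 kJ/h = 0.83369 kW
Heat supplied = 833.69 W

Q_in = 834 W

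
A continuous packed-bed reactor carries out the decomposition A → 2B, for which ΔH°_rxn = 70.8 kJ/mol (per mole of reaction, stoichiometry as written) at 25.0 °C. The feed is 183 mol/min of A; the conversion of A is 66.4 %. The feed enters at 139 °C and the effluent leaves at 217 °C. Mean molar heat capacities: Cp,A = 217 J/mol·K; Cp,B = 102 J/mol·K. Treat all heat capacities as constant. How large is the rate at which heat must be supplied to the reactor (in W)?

Extent of reaction ξ = 0.664 × 183 = 121.51 mol/min
Reaction term: ξ·ΔH°_rxn = 121.51 × 70.8 = 8603 kJ/min
Sensible, feed 139→25 °C: -4527.1 kJ/min
Outlet flows (mol/min): A 61.488, B 243.02
Sensible, products 25→217 °C: 7321.2 kJ/min
Q = ΔH = 11397 kJ/min = 189.95 kW
Heat supplied = 189950 W

Q_in = 190000 W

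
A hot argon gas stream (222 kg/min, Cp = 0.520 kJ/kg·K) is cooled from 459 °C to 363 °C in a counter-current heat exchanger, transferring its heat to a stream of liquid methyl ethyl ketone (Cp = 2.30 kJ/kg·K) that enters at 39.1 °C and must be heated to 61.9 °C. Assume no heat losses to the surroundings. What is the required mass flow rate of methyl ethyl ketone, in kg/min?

ṁ_c = 211 kg/min

Heat released by hot stream: Q = 222 × 0.520 × (459 − 363) = 11082 kJ/min
Energy balance on cold side (adiabatic exchanger): Q = ṁ_c·Cp_c·(T_c,out − T_c,in)
ṁ_c = 11082 / [2.30 × (61.9 − 39.1)] = 211.33 kg/min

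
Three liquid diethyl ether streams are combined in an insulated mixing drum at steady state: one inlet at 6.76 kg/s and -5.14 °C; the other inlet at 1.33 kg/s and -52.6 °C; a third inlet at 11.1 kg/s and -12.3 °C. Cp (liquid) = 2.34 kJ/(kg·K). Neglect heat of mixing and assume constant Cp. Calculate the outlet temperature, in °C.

T_out = -12.6 °C

No heat crosses the boundary, so H_out = H_in.
T_out = Σ ṁᵢCp,ᵢTᵢ / Σ ṁᵢCp,ᵢ
      = -564.49 / 44.905 = -12.571 °C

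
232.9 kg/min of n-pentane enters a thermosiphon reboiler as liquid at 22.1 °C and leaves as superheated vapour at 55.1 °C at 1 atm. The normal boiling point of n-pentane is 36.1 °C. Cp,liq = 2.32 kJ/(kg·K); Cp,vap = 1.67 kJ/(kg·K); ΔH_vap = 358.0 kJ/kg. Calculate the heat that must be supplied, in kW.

Q = 1640 kW

liquid 22.1→36.1 °C: 32.48 kJ/kg
vaporisation at 36.1 °C: 358 kJ/kg
vapour 36.1→55.1 °C: 31.73 kJ/kg
Δh = 32.48 + 358 + 31.73 = 422.21 kJ/kg
Q = ṁ·Δh = 232.9 kg/min × 422.21 kJ/kg = 98333 kJ/min
|Q| = 1638.9 kW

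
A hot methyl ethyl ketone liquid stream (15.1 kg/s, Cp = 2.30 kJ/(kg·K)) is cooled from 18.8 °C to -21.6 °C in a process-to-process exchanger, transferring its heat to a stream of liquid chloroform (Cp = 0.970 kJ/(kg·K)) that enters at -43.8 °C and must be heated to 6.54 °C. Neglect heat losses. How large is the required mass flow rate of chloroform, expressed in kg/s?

ṁ_c = 28.7 kg/s

Heat released by hot stream: Q = 15.1 × 2.30 × (18.8 − -21.6) = 1403.1 kJ/s
Energy balance on cold side (adiabatic exchanger): Q = ṁ_c·Cp_c·(T_c,out − T_c,in)
ṁ_c = 1403.1 / [0.970 × (6.54 − -43.8)] = 28.734 kg/s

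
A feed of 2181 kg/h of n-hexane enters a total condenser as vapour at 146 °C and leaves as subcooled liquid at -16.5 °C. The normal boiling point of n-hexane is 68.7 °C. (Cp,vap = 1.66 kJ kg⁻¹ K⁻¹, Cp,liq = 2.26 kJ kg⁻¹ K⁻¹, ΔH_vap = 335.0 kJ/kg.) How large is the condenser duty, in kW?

vapour 146→68.7 °C: -128.32 kJ/kg
condensation at 68.7 °C: -335 kJ/kg
liquid 68.7→-16.5 °C: -192.55 kJ/kg
Δh = -128.32 + -335 + -192.55 = -655.87 kJ/kg
Q = ṁ·Δh = 2181 kg/h × -655.87 kJ/kg = -1.4305e+06 kJ/h
|Q| = 397.35 kW

Q_c = 397 kW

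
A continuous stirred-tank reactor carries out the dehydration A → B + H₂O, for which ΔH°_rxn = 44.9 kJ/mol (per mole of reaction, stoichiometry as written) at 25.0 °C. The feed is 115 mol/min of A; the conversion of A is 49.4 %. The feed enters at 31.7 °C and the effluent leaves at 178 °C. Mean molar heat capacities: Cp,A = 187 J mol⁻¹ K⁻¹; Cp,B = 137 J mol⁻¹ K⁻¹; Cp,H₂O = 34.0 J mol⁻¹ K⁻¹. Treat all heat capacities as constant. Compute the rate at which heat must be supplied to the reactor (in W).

Extent of reaction ξ = 0.494 × 115 = 56.81 mol/min
Reaction term: ξ·ΔH°_rxn = 56.81 × 44.9 = 2550.8 kJ/min
Sensible, feed 31.7→25 °C: -144.08 kJ/min
Outlet flows (mol/min): A 58.19, B 56.81, H₂O 56.81
Sensible, products 25→178 °C: 3151.2 kJ/min
Q = ΔH = 5557.9 kJ/min = 92.631 kW
Heat supplied = 92631 W

Q_in = 92600 W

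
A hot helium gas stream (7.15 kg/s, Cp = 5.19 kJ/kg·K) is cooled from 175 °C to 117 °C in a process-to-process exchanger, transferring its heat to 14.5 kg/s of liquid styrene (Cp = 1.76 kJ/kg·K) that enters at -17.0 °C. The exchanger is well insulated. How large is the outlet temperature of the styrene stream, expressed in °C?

T_c,out = 67.3 °C

Heat released by hot stream: Q = 7.15 × 5.19 × (175 − 117) = 2152.3 kJ/s
Energy balance on cold side (adiabatic exchanger): Q = ṁ_c·Cp_c·(T_c,out − T_c,in)
T_c,out = -17.0 + 2152.3/(14.5 × 1.76) = 67.338 °C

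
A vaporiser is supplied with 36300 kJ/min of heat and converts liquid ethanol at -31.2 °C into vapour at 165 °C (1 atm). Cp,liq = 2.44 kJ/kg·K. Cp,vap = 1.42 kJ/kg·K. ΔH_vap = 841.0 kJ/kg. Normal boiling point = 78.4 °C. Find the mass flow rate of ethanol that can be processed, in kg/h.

Δh = 2.44×(78.4−-31.2) + 841.0 + 1.42×(165−78.4) = 1231.4 kJ/kg
Q = 36300 kJ/min = 605 kJ/s = 2.178e+06 kJ/h
ṁ = Q/Δh = 2.178e+06 / 1231.4 = 1768.7 kg/h

ṁ = 1770 kg/h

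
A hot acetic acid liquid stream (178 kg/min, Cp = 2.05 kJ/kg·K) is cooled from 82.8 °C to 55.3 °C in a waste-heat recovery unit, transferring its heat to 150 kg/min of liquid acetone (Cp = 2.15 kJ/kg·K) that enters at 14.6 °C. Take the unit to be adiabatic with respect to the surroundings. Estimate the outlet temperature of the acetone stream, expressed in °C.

Heat released by hot stream: Q = 178 × 2.05 × (82.8 − 55.3) = 10035 kJ/min
Energy balance on cold side (adiabatic exchanger): Q = ṁ_c·Cp_c·(T_c,out − T_c,in)
T_c,out = 14.6 + 10035/(150 × 2.15) = 45.716 °C

T_c,out = 45.7 °C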